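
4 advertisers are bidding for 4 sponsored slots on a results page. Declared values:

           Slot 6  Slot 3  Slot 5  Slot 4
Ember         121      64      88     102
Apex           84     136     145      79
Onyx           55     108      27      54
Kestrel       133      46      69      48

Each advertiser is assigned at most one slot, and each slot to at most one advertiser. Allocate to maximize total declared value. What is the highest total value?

Optimal: Ember→Slot 4 ($102), Apex→Slot 5 ($145), Onyx→Slot 3 ($108), Kestrel→Slot 6 ($133) — total 102+145+108+133 = $488.
Row-greedy (each advertiser in turn takes its best remaining slot) gives $422, worse by 66.
Next-best assignment: Ember→Slot 6, Apex→Slot 5, Onyx→Slot 3, Kestrel→Slot 4 = $422.
No other one-to-one assignment exceeds $488.

Maximum total: $488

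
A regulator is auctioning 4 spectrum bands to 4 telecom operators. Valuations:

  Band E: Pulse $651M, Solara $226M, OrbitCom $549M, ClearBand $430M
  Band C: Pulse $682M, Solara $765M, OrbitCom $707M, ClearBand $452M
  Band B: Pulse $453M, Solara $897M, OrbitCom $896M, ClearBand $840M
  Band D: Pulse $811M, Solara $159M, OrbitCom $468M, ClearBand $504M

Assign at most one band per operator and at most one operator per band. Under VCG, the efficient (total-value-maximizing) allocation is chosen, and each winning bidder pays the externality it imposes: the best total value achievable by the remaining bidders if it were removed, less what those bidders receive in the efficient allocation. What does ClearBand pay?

Efficient allocation: Pulse→Band D ($811M), Solara→Band C ($765M), OrbitCom→Band E ($549M), ClearBand→Band B ($840M); total welfare W = $2965M.
ClearBand receives Band B at value $840M, so the others get W − 840 = $2125M.
Without ClearBand: best allocation of the remaining 3 bidders over all 4 bands is Pulse→Band D ($811M), Solara→Band C ($765M), OrbitCom→Band B ($896M), total $2472M.
VCG payment = (others' best without ClearBand) − (others' welfare with ClearBand) = 2472 − 2125 = $347M.

ClearBand pays $347M.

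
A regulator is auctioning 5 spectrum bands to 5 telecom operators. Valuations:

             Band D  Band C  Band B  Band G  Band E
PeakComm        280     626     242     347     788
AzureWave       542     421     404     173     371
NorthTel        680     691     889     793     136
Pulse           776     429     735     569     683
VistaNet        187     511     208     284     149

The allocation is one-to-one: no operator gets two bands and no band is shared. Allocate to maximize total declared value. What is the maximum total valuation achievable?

This is the linear assignment problem.
Optimal: PeakComm→Band E ($788M), AzureWave→Band D ($542M), NorthTel→Band G ($793M), Pulse→Band B ($735M), VistaNet→Band C ($511M) — total 788+542+793+735+511 = $3369M.
Row-greedy (each operator in turn takes its best remaining band) gives $3299M, worse by 70.
Next-best assignment: PeakComm→Band E, AzureWave→Band D, NorthTel→Band B, Pulse→Band G, VistaNet→Band C = $3299M.
No other one-to-one assignment exceeds $3369M.

Max total: $3369M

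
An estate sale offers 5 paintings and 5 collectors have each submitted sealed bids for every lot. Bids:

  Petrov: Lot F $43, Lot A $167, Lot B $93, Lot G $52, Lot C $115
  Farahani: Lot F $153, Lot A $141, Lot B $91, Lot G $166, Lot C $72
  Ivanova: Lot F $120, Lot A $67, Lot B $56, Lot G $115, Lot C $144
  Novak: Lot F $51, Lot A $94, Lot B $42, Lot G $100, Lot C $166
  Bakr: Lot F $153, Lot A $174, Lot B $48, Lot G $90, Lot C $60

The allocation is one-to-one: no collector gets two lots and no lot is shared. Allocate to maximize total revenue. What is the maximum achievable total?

Maximum total: $719

Optimal: Petrov→Lot B ($93), Farahani→Lot G ($166), Ivanova→Lot F ($120), Novak→Lot C ($166), Bakr→Lot A ($174) — total 93+166+120+166+174 = $719.
Row-greedy (each collector in turn takes its best remaining lot) gives $576, worse by 143.
No other one-to-one assignment exceeds $719.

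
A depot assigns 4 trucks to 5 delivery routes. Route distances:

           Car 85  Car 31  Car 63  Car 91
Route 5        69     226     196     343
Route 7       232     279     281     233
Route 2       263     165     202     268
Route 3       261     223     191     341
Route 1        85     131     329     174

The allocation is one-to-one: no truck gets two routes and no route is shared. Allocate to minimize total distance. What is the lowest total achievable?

Optimal: Car 85→Route 5 (69 km), Car 31→Route 2 (165 km), Car 63→Route 3 (191 km), Car 91→Route 1 (174 km) — total 69+165+191+174 = 599 km.
Min-entry greedy (repeatedly take the single cheapest remaining cell) gives 624 km, worse by 25.
Every other assignment is strictly worse.

Minimum total: 599 km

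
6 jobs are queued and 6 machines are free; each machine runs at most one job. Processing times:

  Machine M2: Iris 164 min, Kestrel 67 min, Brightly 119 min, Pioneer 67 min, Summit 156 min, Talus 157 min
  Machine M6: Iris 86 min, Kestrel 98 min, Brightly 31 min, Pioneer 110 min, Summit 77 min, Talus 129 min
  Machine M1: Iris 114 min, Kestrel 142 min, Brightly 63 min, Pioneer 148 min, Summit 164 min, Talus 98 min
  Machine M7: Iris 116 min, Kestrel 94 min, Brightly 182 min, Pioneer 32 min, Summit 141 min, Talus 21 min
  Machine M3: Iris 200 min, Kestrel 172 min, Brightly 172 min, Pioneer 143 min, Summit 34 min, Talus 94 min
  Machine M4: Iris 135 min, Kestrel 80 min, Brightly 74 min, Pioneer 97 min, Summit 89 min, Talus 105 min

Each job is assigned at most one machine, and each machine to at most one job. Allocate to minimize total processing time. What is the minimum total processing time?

This is the linear assignment problem.
Optimal: Iris→Machine M1 (114 min), Kestrel→Machine M4 (80 min), Brightly→Machine M6 (31 min), Pioneer→Machine M2 (67 min), Summit→Machine M3 (34 min), Talus→Machine M7 (21 min) — total 114+80+31+67+34+21 = 347 min.

Min total: 347 min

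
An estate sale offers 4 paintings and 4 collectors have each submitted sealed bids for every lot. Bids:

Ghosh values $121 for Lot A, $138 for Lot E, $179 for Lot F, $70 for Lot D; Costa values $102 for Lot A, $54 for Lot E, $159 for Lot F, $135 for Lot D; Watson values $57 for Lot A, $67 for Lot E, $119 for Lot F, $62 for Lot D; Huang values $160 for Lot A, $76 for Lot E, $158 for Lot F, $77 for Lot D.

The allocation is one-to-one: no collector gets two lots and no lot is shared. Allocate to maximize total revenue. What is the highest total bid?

Treat this as an assignment problem: match each collector to one lot.
Optimal: Ghosh→Lot E ($138), Costa→Lot D ($135), Watson→Lot F ($119), Huang→Lot A ($160) — total 138+135+119+160 = $552.
Max-entry greedy (repeatedly take the single best remaining cell) gives $541, worse by 11.
Swapping Costa↔Huang (Costa→Lot A $102, Huang→Lot D $77) loses 116.
Checked against all permutations: $552 is optimal.

Maximum total: $552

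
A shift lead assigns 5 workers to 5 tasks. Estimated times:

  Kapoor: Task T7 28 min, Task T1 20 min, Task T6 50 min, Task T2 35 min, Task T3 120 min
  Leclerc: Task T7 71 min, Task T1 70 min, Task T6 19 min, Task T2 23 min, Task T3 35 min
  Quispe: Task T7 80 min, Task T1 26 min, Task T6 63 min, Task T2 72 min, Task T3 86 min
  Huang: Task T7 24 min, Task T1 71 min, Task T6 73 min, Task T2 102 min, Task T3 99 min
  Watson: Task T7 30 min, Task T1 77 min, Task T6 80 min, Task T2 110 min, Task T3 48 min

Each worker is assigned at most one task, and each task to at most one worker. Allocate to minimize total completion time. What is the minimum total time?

Minimum total: 152 min

This is the linear assignment problem.
Optimal: Kapoor→Task T2 (35 min), Leclerc→Task T6 (19 min), Quispe→Task T1 (26 min), Huang→Task T7 (24 min), Watson→Task T3 (48 min) — total 35+19+26+24+48 = 152 min.
Min-entry greedy (repeatedly take the single cheapest remaining cell) gives 183 min, worse by 31.
Next-best assignment: Kapoor→Task T6, Leclerc→Task T2, Quispe→Task T1, Huang→Task T7, Watson→Task T3 = 171 min.
Swapping Huang↔Kapoor (Huang→Task T2 102 min, Kapoor→Task T7 28 min) adds 71.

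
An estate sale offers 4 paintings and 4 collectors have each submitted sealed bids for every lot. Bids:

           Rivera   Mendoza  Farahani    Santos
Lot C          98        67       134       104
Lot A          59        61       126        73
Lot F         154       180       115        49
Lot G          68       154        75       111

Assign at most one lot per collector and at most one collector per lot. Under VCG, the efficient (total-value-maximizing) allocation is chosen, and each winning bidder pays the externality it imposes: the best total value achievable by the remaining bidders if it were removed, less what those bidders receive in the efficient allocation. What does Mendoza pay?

Mendoza pays $15.

Efficient allocation: Rivera→Lot F ($154), Mendoza→Lot G ($154), Farahani→Lot A ($126), Santos→Lot C ($104); total welfare W = $538.
Mendoza receives Lot G at value $154, so the others get W − 154 = $384.
Without Mendoza: best allocation of the remaining 3 bidders over all 4 lots is Rivera→Lot F ($154), Farahani→Lot C ($134), Santos→Lot G ($111), total $399.
VCG payment = (others' best without Mendoza) − (others' welfare with Mendoza) = 399 − 384 = $15.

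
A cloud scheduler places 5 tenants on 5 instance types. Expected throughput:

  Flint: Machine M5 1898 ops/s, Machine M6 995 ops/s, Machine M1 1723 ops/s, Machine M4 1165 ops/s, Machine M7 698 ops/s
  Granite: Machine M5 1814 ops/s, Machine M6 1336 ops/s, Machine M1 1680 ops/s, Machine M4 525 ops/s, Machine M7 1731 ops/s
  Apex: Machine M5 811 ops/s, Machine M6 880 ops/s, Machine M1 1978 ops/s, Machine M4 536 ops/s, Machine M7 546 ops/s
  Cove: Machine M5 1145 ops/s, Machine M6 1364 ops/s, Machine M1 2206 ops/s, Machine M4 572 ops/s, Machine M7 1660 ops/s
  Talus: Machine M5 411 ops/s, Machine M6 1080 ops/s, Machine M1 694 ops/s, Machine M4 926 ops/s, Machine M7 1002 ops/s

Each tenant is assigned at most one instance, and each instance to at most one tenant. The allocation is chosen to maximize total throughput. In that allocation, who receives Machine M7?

Treat this as an assignment problem: match each tenant to one instance.
Optimal: Flint→Machine M5 (1898 ops/s), Granite→Machine M7 (1731 ops/s), Apex→Machine M1 (1978 ops/s), Cove→Machine M6 (1364 ops/s), Talus→Machine M4 (926 ops/s) — total 1898+1731+1978+1364+926 = 7897 ops/s.
Max-entry greedy (repeatedly take the single best remaining cell) gives 7451 ops/s, worse by 446.
Granite's own top instance is Machine M5 (1814 ops/s), but forcing Granite→Machine M5 and reassigning the rest optimally gives only 7697 ops/s — worse by 200.

Granite receives Machine M7.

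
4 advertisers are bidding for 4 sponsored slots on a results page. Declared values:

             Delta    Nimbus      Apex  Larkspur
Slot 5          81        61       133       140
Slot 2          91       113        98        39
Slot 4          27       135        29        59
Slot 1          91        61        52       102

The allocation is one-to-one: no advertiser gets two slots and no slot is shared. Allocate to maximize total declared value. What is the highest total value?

This is the linear assignment problem.
Optimal: Delta→Slot 1 ($91), Nimbus→Slot 4 ($135), Apex→Slot 2 ($98), Larkspur→Slot 5 ($140) — total 91+135+98+140 = $464.
Column-greedy (each slot in turn goes to its best remaining advertiser) gives $373, worse by 91.
Next-best assignment: Delta→Slot 2, Nimbus→Slot 4, Apex→Slot 5, Larkspur→Slot 1 = $461.

Max total: $464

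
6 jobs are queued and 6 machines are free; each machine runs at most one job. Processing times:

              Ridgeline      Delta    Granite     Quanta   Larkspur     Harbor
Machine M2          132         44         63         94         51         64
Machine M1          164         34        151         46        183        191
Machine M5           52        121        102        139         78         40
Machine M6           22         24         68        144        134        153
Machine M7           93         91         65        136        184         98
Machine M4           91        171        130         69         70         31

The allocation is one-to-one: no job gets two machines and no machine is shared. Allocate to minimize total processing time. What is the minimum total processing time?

Minimum total: 269 min

Optimal: Ridgeline→Machine M5 (52 min), Delta→Machine M6 (24 min), Granite→Machine M7 (65 min), Quanta→Machine M1 (46 min), Larkspur→Machine M2 (51 min), Harbor→Machine M4 (31 min) — total 52+24+65+46+51+31 = 269 min.
Column-greedy (each machine in turn goes to its cheapest remaining job) gives 287 min, worse by 18.
Swapping Larkspur↔Delta (Larkspur→Machine M6 134 min, Delta→Machine M2 44 min) adds 103.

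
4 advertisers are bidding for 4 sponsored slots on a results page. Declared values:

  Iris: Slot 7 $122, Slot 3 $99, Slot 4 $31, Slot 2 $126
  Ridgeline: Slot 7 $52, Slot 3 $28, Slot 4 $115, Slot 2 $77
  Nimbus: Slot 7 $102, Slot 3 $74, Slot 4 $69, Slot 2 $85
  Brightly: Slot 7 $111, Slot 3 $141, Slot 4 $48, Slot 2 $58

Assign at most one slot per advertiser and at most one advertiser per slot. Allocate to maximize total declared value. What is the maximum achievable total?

Maximum total: $484

Treat this as an assignment problem: match each advertiser to one slot.
Optimal: Iris→Slot 2 ($126), Ridgeline→Slot 4 ($115), Nimbus→Slot 7 ($102), Brightly→Slot 3 ($141) — total 126+115+102+141 = $484.
Column-greedy (each slot in turn goes to its best remaining advertiser) gives $463, worse by 21.
Swapping Ridgeline↔Brightly (Ridgeline→Slot 3 $28, Brightly→Slot 4 $48) loses 180.
Every other assignment is strictly worse.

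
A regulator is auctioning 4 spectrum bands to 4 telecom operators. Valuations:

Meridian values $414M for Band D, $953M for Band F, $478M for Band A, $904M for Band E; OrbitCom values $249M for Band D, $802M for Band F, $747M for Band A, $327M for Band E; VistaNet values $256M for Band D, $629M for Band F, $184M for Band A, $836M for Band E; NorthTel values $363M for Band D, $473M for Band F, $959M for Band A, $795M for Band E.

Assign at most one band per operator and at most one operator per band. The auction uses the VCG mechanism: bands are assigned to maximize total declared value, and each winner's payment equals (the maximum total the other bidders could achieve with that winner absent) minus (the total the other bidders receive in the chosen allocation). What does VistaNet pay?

Efficient allocation: Meridian→Band D ($414M), OrbitCom→Band F ($802M), VistaNet→Band E ($836M), NorthTel→Band A ($959M); total welfare W = $3011M.
VistaNet receives Band E at value $836M, so the others get W − 836 = $2175M.
Without VistaNet: best allocation of the remaining 3 bidders over all 4 bands is Meridian→Band E ($904M), OrbitCom→Band F ($802M), NorthTel→Band A ($959M), total $2665M.
VCG payment = (others' best without VistaNet) − (others' welfare with VistaNet) = 2665 − 2175 = $490M.

VistaNet pays $490M.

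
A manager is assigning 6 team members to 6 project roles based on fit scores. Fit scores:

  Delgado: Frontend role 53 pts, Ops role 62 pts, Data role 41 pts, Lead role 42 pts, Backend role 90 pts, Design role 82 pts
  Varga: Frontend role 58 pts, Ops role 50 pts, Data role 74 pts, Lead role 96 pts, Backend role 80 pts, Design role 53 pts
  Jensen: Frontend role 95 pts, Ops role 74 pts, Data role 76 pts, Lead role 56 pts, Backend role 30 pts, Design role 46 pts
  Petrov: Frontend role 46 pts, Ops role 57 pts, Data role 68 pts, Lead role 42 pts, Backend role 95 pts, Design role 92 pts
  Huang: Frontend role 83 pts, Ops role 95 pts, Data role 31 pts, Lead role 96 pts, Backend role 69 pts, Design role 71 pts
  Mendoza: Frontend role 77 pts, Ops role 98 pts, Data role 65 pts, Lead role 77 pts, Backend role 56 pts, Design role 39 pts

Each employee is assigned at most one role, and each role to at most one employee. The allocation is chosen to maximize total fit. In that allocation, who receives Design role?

Treat this as an assignment problem: match each employee to one role.
Optimal: Delgado→Backend role (90 pts), Varga→Data role (74 pts), Jensen→Frontend role (95 pts), Petrov→Design role (92 pts), Huang→Lead role (96 pts), Mendoza→Ops role (98 pts) — total 90+74+95+92+96+98 = 545 pts.
Max-entry greedy (repeatedly take the single best remaining cell) gives 497 pts, worse by 48.
Next-best assignment: Delgado→Design role, Varga→Data role, Jensen→Frontend role, Petrov→Backend role, Huang→Lead role, Mendoza→Ops role = 540 pts.
Swapping Huang↔Petrov (Huang→Design role 71 pts, Petrov→Lead role 42 pts) loses 75.
Petrov's own top role is Backend role (95 pts), but forcing Petrov→Backend role and reassigning the rest optimally gives only 540 pts — worse by 5.

Petrov receives Design role.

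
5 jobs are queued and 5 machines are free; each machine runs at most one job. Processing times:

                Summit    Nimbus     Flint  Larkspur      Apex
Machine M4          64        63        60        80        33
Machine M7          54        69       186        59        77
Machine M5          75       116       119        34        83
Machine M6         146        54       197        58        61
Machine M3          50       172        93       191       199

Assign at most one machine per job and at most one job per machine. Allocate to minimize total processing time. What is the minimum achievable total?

This is a one-to-one assignment (minimum-cost bipartite matching).
Optimal: Summit→Machine M7 (54 min), Nimbus→Machine M6 (54 min), Flint→Machine M3 (93 min), Larkspur→Machine M5 (34 min), Apex→Machine M4 (33 min) — total 54+54+93+34+33 = 268 min.
Row-greedy (each job in turn takes its cheapest remaining machine) gives 275 min, worse by 7.
Next-best assignment: Summit→Machine M3, Nimbus→Machine M7, Flint→Machine M4, Larkspur→Machine M5, Apex→Machine M6 = 274 min.

Min total: 268 min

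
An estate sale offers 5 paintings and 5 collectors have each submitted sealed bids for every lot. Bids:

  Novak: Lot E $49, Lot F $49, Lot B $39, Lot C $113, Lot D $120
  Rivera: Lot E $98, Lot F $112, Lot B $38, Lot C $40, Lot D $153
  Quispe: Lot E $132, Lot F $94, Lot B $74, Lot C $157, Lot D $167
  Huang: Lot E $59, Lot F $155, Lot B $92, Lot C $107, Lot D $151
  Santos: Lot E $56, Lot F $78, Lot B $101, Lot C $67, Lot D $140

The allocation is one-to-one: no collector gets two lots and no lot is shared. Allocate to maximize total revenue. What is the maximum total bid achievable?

Treat this as an assignment problem: match each collector to one lot.
Optimal: Novak→Lot C ($113), Rivera→Lot D ($153), Quispe→Lot E ($132), Huang→Lot F ($155), Santos→Lot B ($101) — total 113+153+132+155+101 = $654.
Max-entry greedy (repeatedly take the single best remaining cell) gives $634, worse by 20.
Every other assignment is strictly worse.

Maximum total: $654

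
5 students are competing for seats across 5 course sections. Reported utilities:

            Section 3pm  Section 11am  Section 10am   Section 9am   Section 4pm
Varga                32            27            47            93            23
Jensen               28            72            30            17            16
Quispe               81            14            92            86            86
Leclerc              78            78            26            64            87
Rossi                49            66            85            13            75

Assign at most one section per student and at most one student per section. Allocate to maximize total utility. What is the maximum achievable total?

Maximum total: 418 points

Optimal: Varga→Section 9am (93 points), Jensen→Section 11am (72 points), Quispe→Section 3pm (81 points), Leclerc→Section 4pm (87 points), Rossi→Section 10am (85 points) — total 93+72+81+87+85 = 418 points.
Column-greedy (each section in turn goes to its best remaining student) gives 353 points, worse by 65.
Swapping Rossi↔Leclerc (Rossi→Section 4pm 75 points, Leclerc→Section 10am 26 points) loses 71.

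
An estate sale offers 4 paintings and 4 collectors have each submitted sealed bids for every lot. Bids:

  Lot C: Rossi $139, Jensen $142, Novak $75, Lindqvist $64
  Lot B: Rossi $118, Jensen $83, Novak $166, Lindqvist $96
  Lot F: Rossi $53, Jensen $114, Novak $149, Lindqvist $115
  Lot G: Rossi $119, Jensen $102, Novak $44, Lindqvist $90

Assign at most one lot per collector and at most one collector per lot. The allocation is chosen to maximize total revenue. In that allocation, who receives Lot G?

Rossi receives Lot G.

This is a one-to-one assignment (maximum-weight bipartite matching).
Optimal: Rossi→Lot G ($119), Jensen→Lot C ($142), Novak→Lot B ($166), Lindqvist→Lot F ($115) — total 119+142+166+115 = $542.
Row-greedy (each collector in turn takes its best remaining lot) gives $509, worse by 33.
No other one-to-one assignment exceeds $542.
Rossi's own top lot is Lot C ($139), but forcing Rossi→Lot C and reassigning the rest optimally gives only $522 — worse by 20.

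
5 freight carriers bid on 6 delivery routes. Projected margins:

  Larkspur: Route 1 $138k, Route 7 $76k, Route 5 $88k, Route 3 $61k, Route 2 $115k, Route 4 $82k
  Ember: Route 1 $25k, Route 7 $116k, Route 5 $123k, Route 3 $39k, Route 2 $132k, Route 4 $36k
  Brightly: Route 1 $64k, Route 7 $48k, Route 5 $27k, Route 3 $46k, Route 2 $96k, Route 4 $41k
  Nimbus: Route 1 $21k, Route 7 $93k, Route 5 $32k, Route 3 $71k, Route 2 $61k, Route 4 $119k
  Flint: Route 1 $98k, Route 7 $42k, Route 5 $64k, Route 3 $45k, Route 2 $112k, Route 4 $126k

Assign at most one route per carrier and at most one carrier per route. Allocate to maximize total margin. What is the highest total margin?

Treat this as an assignment problem: match each carrier to one route.
Optimal: Larkspur→Route 1 ($138k), Ember→Route 5 ($123k), Brightly→Route 2 ($96k), Nimbus→Route 7 ($93k), Flint→Route 4 ($126k) — total 138+123+96+93+126 = $576k.
Max-entry greedy (repeatedly take the single best remaining cell) gives $535k, worse by 41.
Next-best assignment: Larkspur→Route 1, Ember→Route 5, Brightly→Route 2, Nimbus→Route 3, Flint→Route 4 = $554k.

Maximum total: $576k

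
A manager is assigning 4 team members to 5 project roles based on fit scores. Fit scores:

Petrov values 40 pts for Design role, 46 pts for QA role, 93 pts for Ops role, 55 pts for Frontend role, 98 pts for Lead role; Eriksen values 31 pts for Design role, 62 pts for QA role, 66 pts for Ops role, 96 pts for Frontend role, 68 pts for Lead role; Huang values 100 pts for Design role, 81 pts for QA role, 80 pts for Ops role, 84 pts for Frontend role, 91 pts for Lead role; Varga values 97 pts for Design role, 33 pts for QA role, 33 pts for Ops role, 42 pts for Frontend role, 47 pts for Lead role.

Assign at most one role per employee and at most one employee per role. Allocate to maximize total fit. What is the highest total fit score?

This is the linear assignment problem.
Optimal: Petrov→Ops role (93 pts), Eriksen→Frontend role (96 pts), Huang→Lead role (91 pts), Varga→Design role (97 pts) — total 93+96+91+97 = 377 pts.
Max-entry greedy (repeatedly take the single best remaining cell) gives 327 pts, worse by 50.
Next-best assignment: Petrov→Lead role, Eriksen→Frontend role, Huang→QA role, Varga→Design role = 372 pts.

Maximum total: 377 pts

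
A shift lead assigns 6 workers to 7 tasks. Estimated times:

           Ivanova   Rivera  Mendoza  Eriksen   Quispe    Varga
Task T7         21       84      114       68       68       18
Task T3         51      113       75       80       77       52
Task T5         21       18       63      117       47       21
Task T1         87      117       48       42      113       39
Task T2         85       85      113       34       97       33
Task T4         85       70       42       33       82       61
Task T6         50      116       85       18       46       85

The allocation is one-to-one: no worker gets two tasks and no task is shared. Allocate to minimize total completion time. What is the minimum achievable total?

Min total: 199 min

This is the linear assignment problem.
Optimal: Ivanova→Task T7 (21 min), Rivera→Task T5 (18 min), Mendoza→Task T1 (48 min), Eriksen→Task T4 (33 min), Quispe→Task T6 (46 min), Varga→Task T2 (33 min) — total 21+18+48+33+46+33 = 199 min.
Row-greedy (each worker in turn takes its cheapest remaining task) gives 209 min, worse by 10.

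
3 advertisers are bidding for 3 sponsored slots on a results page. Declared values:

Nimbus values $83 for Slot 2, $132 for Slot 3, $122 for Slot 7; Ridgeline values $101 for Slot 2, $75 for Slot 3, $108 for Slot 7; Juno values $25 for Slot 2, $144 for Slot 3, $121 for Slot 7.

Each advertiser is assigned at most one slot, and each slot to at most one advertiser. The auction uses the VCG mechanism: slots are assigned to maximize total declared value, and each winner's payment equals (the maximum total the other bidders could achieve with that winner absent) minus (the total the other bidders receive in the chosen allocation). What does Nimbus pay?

Efficient allocation: Nimbus→Slot 7 ($122), Ridgeline→Slot 2 ($101), Juno→Slot 3 ($144); total welfare W = $367.
Nimbus receives Slot 7 at value $122, so the others get W − 122 = $245.
Without Nimbus: best allocation of the remaining 2 bidders over all 3 slots is Ridgeline→Slot 7 ($108), Juno→Slot 3 ($144), total $252.
VCG payment = (others' best without Nimbus) − (others' welfare with Nimbus) = 252 − 245 = $7.

Nimbus pays $7.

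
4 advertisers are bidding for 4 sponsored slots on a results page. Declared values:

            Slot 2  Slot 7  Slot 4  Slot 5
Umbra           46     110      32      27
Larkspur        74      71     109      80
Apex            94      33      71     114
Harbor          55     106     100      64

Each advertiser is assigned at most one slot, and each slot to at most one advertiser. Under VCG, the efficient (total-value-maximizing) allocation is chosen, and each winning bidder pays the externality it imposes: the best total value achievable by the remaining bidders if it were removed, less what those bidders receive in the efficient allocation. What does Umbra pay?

Efficient allocation: Umbra→Slot 7 ($110), Larkspur→Slot 2 ($74), Apex→Slot 5 ($114), Harbor→Slot 4 ($100); total welfare W = $398.
Umbra receives Slot 7 at value $110, so the others get W − 110 = $288.
Without Umbra: best allocation of the remaining 3 bidders over all 4 slots is Larkspur→Slot 4 ($109), Apex→Slot 5 ($114), Harbor→Slot 7 ($106), total $329.
VCG payment = (others' best without Umbra) − (others' welfare with Umbra) = 329 − 288 = $41.

Umbra pays $41.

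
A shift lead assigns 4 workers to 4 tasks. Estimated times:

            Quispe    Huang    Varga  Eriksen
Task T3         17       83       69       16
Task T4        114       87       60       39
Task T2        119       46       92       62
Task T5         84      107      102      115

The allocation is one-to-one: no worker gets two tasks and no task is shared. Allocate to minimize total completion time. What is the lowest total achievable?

Optimal: Quispe→Task T3 (17 min), Huang→Task T2 (46 min), Varga→Task T5 (102 min), Eriksen→Task T4 (39 min) — total 17+46+102+39 = 204 min.
Min-entry greedy (repeatedly take the single cheapest remaining cell) gives 206 min, worse by 2.
Checked against all permutations: 204 min is optimal.

Min total: 204 min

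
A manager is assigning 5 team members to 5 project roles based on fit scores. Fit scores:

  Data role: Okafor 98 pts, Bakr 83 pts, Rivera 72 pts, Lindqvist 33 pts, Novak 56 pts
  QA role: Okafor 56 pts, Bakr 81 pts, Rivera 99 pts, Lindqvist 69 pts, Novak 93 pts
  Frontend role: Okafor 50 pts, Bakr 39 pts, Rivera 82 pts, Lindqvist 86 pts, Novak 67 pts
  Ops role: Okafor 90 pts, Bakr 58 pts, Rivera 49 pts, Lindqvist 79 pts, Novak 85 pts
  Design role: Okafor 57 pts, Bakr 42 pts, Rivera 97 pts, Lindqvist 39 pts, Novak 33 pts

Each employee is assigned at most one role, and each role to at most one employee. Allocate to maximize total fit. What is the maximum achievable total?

Max total: 449 pts

Optimal: Okafor→Ops role (90 pts), Bakr→Data role (83 pts), Rivera→Design role (97 pts), Lindqvist→Frontend role (86 pts), Novak→QA role (93 pts) — total 90+83+97+86+93 = 449 pts.
Column-greedy (each role in turn goes to its best remaining employee) gives 410 pts, worse by 39.
Next-best assignment: Okafor→Data role, Bakr→QA role, Rivera→Design role, Lindqvist→Frontend role, Novak→Ops role = 447 pts.
No other one-to-one assignment exceeds 449 pts.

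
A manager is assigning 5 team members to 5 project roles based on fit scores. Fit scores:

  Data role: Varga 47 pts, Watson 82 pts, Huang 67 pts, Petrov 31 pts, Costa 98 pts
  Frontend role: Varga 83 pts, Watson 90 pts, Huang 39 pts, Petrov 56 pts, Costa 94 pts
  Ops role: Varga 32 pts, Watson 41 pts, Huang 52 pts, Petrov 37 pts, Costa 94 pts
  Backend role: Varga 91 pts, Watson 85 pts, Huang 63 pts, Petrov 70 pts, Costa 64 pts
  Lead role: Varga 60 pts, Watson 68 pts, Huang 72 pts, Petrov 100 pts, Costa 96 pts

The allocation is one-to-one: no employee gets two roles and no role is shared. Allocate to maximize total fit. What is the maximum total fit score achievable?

This is a one-to-one assignment (maximum-weight bipartite matching).
Optimal: Varga→Backend role (91 pts), Watson→Frontend role (90 pts), Huang→Data role (67 pts), Petrov→Lead role (100 pts), Costa→Ops role (94 pts) — total 91+90+67+100+94 = 442 pts.
Row-greedy (each employee in turn takes its best remaining role) gives 388 pts, worse by 54.
Next-best assignment: Varga→Backend role, Watson→Frontend role, Huang→Ops role, Petrov→Lead role, Costa→Data role = 431 pts.
No other one-to-one assignment exceeds 442 pts.

Max total: 442 pts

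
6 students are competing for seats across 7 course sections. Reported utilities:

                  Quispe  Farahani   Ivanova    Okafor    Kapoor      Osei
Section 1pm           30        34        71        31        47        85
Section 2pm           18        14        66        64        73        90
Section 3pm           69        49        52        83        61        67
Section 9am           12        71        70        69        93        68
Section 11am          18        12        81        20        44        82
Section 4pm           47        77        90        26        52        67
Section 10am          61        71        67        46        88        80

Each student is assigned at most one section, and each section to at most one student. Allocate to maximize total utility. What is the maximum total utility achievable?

Maximum total: 485 points

Treat this as an assignment problem: match each student to one section.
Optimal: Quispe→Section 10am (61 points), Farahani→Section 4pm (77 points), Ivanova→Section 11am (81 points), Okafor→Section 3pm (83 points), Kapoor→Section 9am (93 points), Osei→Section 2pm (90 points) — total 61+77+81+83+93+90 = 485 points.
Column-greedy (each section in turn goes to its best remaining student) gives 440 points, worse by 45.
Swapping Farahani↔Okafor (Farahani→Section 3pm 49 points, Okafor→Section 4pm 26 points) loses 85.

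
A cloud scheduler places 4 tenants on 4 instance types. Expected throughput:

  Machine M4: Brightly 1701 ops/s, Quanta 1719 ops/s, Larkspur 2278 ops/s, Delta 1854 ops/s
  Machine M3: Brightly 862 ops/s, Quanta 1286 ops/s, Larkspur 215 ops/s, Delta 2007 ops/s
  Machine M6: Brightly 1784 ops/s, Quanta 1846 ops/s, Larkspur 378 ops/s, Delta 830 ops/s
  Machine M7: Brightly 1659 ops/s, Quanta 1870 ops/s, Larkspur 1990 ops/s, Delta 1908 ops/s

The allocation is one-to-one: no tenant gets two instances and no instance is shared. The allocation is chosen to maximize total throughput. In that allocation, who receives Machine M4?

Optimal: Brightly→Machine M6 (1784 ops/s), Quanta→Machine M7 (1870 ops/s), Larkspur→Machine M4 (2278 ops/s), Delta→Machine M3 (2007 ops/s) — total 1784+1870+2278+2007 = 7939 ops/s.
Column-greedy (each instance in turn goes to its best remaining tenant) gives 7790 ops/s, worse by 149.
Next-best assignment: Brightly→Machine M7, Quanta→Machine M6, Larkspur→Machine M4, Delta→Machine M3 = 7790 ops/s.
Swapping Brightly↔Delta (Brightly→Machine M3 862 ops/s, Delta→Machine M6 830 ops/s) loses 2099.

Larkspur receives Machine M4.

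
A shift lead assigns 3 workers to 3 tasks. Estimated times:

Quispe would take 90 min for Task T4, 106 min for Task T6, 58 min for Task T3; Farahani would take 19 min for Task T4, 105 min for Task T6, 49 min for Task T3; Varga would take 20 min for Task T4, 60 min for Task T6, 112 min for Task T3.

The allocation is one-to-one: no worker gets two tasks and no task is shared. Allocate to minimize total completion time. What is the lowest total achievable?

Optimal: Quispe→Task T3 (58 min), Farahani→Task T4 (19 min), Varga→Task T6 (60 min) — total 58+19+60 = 137 min.
Next-best assignment: Quispe→Task T6, Farahani→Task T3, Varga→Task T4 = 175 min.
Swapping Farahani↔Quispe (Farahani→Task T3 49 min, Quispe→Task T4 90 min) adds 62.

Minimum total: 137 min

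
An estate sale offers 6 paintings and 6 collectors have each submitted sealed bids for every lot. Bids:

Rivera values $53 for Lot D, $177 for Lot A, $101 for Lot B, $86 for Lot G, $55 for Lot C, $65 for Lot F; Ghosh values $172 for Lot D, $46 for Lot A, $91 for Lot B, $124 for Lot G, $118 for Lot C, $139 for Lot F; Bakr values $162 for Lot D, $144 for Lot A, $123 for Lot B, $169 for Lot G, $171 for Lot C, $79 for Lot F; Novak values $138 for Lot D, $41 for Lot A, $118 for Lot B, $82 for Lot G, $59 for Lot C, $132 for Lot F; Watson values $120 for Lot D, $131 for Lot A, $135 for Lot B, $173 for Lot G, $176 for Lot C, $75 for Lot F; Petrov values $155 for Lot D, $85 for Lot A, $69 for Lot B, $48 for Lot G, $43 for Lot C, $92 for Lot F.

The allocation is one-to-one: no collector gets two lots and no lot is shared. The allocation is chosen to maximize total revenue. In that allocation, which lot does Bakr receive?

Bakr receives Lot G.

This is a one-to-one assignment (maximum-weight bipartite matching).
Optimal: Rivera→Lot A ($177), Ghosh→Lot F ($139), Bakr→Lot G ($169), Novak→Lot B ($118), Watson→Lot C ($176), Petrov→Lot D ($155) — total 177+139+169+118+176+155 = $934.
Row-greedy (each collector in turn takes its best remaining lot) gives $894, worse by 40.
Bakr's own top lot is Lot C ($171), but forcing Bakr→Lot C and reassigning the rest optimally gives only $933 — worse by 1.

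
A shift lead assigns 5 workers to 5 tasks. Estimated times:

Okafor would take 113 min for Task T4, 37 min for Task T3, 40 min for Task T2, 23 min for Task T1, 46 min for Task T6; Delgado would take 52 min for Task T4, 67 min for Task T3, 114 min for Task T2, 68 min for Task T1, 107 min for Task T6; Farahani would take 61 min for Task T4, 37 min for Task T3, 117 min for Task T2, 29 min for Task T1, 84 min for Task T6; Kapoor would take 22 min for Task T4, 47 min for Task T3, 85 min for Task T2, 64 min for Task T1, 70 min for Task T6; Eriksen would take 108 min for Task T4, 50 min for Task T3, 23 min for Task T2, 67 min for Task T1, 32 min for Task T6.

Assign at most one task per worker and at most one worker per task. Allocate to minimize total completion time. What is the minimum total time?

Treat this as an assignment problem: match each worker to one task.
Optimal: Okafor→Task T6 (46 min), Delgado→Task T3 (67 min), Farahani→Task T1 (29 min), Kapoor→Task T4 (22 min), Eriksen→Task T2 (23 min) — total 46+67+29+22+23 = 187 min.
Min-entry greedy (repeatedly take the single cheapest remaining cell) gives 212 min, worse by 25.
Next-best assignment: Okafor→Task T2, Delgado→Task T3, Farahani→Task T1, Kapoor→Task T4, Eriksen→Task T6 = 190 min.
Every other assignment is strictly worse.

Min total: 187 min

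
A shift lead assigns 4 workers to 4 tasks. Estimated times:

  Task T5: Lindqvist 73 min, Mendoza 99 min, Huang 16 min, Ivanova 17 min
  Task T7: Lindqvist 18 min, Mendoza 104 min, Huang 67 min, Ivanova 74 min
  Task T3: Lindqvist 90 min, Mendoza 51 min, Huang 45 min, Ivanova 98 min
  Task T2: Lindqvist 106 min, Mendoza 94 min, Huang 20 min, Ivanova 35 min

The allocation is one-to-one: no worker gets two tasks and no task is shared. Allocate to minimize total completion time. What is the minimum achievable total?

Minimum total: 106 min

Optimal: Lindqvist→Task T7 (18 min), Mendoza→Task T3 (51 min), Huang→Task T2 (20 min), Ivanova→Task T5 (17 min) — total 18+51+20+17 = 106 min.
Row-greedy (each worker in turn takes its cheapest remaining task) gives 120 min, worse by 14.
No other one-to-one assignment undercuts 106 min.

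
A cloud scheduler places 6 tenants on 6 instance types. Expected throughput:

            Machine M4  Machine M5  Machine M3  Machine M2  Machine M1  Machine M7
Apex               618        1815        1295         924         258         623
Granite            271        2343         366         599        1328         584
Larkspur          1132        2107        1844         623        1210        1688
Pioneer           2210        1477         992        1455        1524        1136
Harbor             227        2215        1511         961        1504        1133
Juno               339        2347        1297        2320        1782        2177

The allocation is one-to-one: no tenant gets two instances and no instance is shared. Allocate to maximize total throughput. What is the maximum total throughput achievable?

Maximum total: 11360 ops/s

Treat this as an assignment problem: match each tenant to one instance.
Optimal: Apex→Machine M3 (1295 ops/s), Granite→Machine M5 (2343 ops/s), Larkspur→Machine M7 (1688 ops/s), Pioneer→Machine M4 (2210 ops/s), Harbor→Machine M1 (1504 ops/s), Juno→Machine M2 (2320 ops/s) — total 1295+2343+1688+2210+1504+2320 = 11360 ops/s.
Row-greedy (each tenant in turn takes its best remaining instance) gives 10650 ops/s, worse by 710.
Next-best assignment: Apex→Machine M3, Granite→Machine M1, Larkspur→Machine M7, Pioneer→Machine M4, Harbor→Machine M5, Juno→Machine M2 = 11056 ops/s.
Swapping Apex↔Granite (Apex→Machine M5 1815 ops/s, Granite→Machine M3 366 ops/s) loses 1457.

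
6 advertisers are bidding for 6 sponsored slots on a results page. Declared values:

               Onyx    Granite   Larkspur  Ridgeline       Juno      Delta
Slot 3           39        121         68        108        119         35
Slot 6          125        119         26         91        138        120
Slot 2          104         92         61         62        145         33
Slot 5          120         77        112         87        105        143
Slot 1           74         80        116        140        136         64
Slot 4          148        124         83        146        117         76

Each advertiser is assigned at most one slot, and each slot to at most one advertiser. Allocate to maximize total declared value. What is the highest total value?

Maximum total: $796

Optimal: Onyx→Slot 6 ($125), Granite→Slot 3 ($121), Larkspur→Slot 1 ($116), Ridgeline→Slot 4 ($146), Juno→Slot 2 ($145), Delta→Slot 5 ($143) — total 125+121+116+146+145+143 = $796.
Max-entry greedy (repeatedly take the single best remaining cell) gives $723, worse by 73.
Swapping Granite↔Delta (Granite→Slot 5 $77, Delta→Slot 3 $35) loses 152.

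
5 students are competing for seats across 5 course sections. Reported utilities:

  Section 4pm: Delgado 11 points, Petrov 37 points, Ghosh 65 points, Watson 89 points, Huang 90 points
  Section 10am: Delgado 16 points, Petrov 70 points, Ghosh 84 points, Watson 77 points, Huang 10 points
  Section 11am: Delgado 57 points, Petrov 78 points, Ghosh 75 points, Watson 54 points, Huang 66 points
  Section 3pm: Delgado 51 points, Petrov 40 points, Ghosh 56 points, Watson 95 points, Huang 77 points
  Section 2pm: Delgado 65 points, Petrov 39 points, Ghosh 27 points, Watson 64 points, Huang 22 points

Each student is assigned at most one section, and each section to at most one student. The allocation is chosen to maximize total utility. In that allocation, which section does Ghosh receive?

This is a one-to-one assignment (maximum-weight bipartite matching).
Optimal: Delgado→Section 2pm (65 points), Petrov→Section 11am (78 points), Ghosh→Section 10am (84 points), Watson→Section 3pm (95 points), Huang→Section 4pm (90 points) — total 65+78+84+95+90 = 412 points.
Next-best assignment: Delgado→Section 2pm, Petrov→Section 10am, Ghosh→Section 11am, Watson→Section 3pm, Huang→Section 4pm = 395 points.

Ghosh receives Section 10am.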